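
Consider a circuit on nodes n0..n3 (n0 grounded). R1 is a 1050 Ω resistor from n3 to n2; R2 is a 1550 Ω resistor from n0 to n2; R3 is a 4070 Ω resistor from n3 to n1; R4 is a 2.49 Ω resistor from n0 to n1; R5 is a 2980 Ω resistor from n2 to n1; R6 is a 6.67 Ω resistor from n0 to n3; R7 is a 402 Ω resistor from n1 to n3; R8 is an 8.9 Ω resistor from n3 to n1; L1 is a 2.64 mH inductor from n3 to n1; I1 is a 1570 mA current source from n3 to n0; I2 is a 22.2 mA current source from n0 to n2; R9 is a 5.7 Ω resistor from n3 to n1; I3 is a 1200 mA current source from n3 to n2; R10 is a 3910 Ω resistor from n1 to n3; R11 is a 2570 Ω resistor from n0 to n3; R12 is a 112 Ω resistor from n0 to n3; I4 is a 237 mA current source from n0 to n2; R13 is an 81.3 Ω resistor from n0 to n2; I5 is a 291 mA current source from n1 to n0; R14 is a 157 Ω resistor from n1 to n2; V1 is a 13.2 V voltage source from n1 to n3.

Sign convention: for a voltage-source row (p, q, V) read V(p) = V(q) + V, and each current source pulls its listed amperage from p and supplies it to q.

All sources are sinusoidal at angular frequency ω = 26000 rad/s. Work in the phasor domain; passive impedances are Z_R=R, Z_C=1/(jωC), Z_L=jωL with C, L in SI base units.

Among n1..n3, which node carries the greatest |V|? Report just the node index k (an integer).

2

Element admittances at ω=26000 rad/s:
  Y(R1) = 0.0009524+0.000j S between n3,n2
  Y(R2) = 0.0006452+0.000j S between n0,n2
  Y(R3) = 0.0002457+0.000j S between n3,n1
  Y(R4) = 0.4016+0.000j S between n0,n1
  Y(R5) = 0.0003356+0.000j S between n2,n1
  Y(R6) = 0.1499+0.000j S between n0,n3
  Y(R7) = 0.002488+0.000j S between n1,n3
  Y(R8) = 0.1124+0.000j S between n3,n1
  Y(L1) = 0.000-0.01457j S between n3,n1
  I1: injects 1.57 A into n0 (from n3)
  I2: injects 0.0222 A into n2 (from n0)
  Y(R9) = 0.1754+0.000j S between n3,n1
  I3: injects 1.2 A into n2 (from n3)
  Y(R10) = 0.0002558+0.000j S between n1,n3
  Y(R11) = 0.0003891+0.000j S between n0,n3
  Y(R12) = 0.008929+0.000j S between n0,n3
  I4: injects 0.237 A into n2 (from n0)
  Y(R13) = 0.01230+0.000j S between n0,n2
  I5: injects 0.291 A into n0 (from n1)
  Y(R14) = 0.006369+0.000j S between n1,n2
  V1: constraint V(n1)−V(n3) = 13.2
Assemble and solve the 4×4 MNA system:
  V(n1)=-0.7226+0.000j  V(n2)=69.95+0.000j  V(n3)=-13.92+0.000j
  i(V1)=-3.365+0.1923j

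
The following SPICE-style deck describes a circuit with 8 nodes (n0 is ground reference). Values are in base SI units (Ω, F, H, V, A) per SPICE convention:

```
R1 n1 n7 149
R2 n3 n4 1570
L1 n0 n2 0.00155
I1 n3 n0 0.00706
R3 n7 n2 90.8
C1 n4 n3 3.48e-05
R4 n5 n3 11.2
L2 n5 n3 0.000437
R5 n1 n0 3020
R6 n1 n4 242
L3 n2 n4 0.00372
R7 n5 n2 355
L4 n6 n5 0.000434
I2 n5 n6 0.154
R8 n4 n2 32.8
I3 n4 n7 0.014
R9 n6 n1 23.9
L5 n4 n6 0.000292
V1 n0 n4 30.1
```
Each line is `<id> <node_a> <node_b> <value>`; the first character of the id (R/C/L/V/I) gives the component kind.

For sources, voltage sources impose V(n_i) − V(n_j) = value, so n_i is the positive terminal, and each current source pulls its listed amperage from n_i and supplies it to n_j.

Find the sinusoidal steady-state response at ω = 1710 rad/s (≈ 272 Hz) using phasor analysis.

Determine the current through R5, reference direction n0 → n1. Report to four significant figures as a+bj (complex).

0.009287+2.084e-05j A

Apply KCL at each of the 7 non-ground nodes and solve the resulting linear system.
Node n1: branches {R1, R5, R6, R9} → V_1 = -28.05-0.06294j
Node n2: branches {L1, R3, L3, R7, R8} → V_2 = -8.954-1.450j
Node n3: branches {R2, I1, C1, R4, L2} → V_3 = -30.09-0.01318j
Node n4: branches {R2, C1, R6, L3, R8, I3, L5, V1} → V_4 = -30.10+0.000j
Node n5: branches {R4, L2, R7, L4, I2} → V_5 = -30.09-0.007314j
Node n6: branches {L4, I2, R9, L5} → V_6 = -30.09+0.06861j
Node n7: branches {R1, R3, I3} → V_7 = -15.39-0.9250j
Source currents: i(V1)=-0.5494+3.378j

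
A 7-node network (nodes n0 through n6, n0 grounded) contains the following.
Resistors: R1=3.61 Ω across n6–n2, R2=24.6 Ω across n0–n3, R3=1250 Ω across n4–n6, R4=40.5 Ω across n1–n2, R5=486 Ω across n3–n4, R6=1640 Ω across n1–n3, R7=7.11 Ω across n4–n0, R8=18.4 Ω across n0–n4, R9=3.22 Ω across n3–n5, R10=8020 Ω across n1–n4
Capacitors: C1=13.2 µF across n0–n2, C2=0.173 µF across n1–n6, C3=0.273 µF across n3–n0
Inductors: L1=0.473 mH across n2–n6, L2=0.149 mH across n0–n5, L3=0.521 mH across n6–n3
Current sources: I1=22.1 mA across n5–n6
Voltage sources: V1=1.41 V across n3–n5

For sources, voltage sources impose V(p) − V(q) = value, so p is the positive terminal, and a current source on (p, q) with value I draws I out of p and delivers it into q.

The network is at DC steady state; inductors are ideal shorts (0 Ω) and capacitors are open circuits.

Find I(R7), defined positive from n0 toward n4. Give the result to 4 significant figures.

-0.002987 A

MNA unknowns: 6 node voltages V₁..V_6 plus 4 source currents (L1, L2, L3, V1)
R1: Y=0.2770 on G[6,2]
C1: Y=0.000 on G[0,2]
C2: Y=0.000 on G[1,6]
L1: row V2−V6=0, i_L1 at 2,6
R2: Y=0.04065 on G[0,3]
R3: Y=0.0008000 on G[4,6]
R4: Y=0.02469 on G[1,2]
I1: z[5]−=0.0221, z[6]+=0.0221
R5: Y=0.002058 on G[3,4]
L2: row V0−V5=0, i_L2 at 0,5
R6: Y=0.0006098 on G[1,3]
R7: Y=0.1406 on G[4,0]
R8: Y=0.05435 on G[0,4]
R9: Y=0.3106 on G[3,5]
R10: Y=0.0001247 on G[1,4]
C3: Y=0.000 on G[3,0]
L3: row V6−V3=0, i_L3 at 6,3
V1: row V3−V5=1.41, i_V1 at 3,5
solve → V1=1.403, V2=1.410, V3=1.410, V4=0.02124, V5=0.000, V6=1.410
aux → i_L1=-0.0001682, i_L2=0.06146, i_L3=0.02082, i_V1=-0.4772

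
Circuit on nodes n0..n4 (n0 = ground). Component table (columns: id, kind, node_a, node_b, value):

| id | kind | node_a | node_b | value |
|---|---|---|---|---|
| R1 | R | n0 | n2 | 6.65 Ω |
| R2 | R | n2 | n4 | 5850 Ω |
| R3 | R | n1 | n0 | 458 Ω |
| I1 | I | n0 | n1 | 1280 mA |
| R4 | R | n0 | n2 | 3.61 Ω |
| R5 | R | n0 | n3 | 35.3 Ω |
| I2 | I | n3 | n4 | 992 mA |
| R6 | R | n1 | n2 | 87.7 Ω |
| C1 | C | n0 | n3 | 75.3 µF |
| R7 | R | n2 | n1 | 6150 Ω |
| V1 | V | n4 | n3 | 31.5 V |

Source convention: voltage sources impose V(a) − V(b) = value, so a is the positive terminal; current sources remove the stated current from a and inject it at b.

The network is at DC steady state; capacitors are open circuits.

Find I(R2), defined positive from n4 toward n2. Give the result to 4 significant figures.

Element admittances at DC:
  Y(R1) = 0.1504 S between n0,n2
  Y(R2) = 0.0001709 S between n2,n4
  Y(R3) = 0.002183 S between n1,n0
  I1: injects 1.28 A into n1 (from n0)
  Y(R4) = 0.2770 S between n0,n2
  Y(R5) = 0.02833 S between n0,n3
  I2: injects 0.992 A into n4 (from n3)
  Y(R6) = 0.01140 S between n1,n2
  Y(C1) = 0.000 S between n0,n3
  Y(R7) = 0.0001626 S between n2,n1
  V1: constraint V(n4)−V(n3) = 31.5
Assemble and solve the 5×5 MNA system:
  V(n1)=95.22  V(n2)=2.520  V(n3)=-0.1738  V(n4)=31.33
  i(V1)=0.9871

0.004924 A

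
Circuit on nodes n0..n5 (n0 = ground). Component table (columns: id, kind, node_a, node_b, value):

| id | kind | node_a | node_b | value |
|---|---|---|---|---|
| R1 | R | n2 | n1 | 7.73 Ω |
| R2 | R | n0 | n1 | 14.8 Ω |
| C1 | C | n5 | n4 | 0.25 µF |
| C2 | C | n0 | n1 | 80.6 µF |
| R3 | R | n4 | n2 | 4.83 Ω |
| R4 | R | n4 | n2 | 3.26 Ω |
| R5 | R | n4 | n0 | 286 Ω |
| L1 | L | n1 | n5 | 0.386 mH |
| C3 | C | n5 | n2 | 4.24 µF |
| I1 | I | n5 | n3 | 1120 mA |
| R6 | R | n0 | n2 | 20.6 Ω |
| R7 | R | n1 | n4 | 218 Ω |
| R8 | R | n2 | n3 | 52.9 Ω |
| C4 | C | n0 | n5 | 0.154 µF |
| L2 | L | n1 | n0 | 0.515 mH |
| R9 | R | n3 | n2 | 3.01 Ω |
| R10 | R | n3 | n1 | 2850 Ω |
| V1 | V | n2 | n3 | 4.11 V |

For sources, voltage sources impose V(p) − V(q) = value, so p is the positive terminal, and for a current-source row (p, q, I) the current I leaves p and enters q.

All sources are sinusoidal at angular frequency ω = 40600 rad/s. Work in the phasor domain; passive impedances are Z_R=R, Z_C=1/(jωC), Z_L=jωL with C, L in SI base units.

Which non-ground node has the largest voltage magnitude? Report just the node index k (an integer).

5

MNA unknowns: 5 node voltages V₁..V_5 plus 1 source current (V1)
R1: Y=0.1294+0.000j on G[2,1]
R2: Y=0.06757+0.000j on G[0,1]
C1: Y=0.000+0.01015j on G[5,4]
C2: Y=0.000+3.272j on G[0,1]
R3: Y=0.2070+0.000j on G[4,2]
R4: Y=0.3067+0.000j on G[4,2]
R5: Y=0.003497+0.000j on G[4,0]
L1: Y=0.000-0.06381j on G[1,5]
C3: Y=0.000+0.1721j on G[5,2]
I1: z[5]−=1.12, z[3]+=1.12
R6: Y=0.04854+0.000j on G[0,2]
R7: Y=0.004587+0.000j on G[1,4]
R8: Y=0.01890+0.000j on G[2,3]
C4: Y=0.000+0.006252j on G[0,5]
L2: Y=0.000-0.04783j on G[1,0]
R9: Y=0.3322+0.000j on G[3,2]
R10: Y=0.0003509+0.000j on G[3,1]
V1: row V2−V3=4.11, i_V1 at 2,3
solve → V1=0.02502-0.05080j, V2=-2.279-1.081j, V3=-6.389-1.081j, V4=-2.409-1.083j, V5=-3.354+7.425j
aux → i_V1=-2.565-0.0003615j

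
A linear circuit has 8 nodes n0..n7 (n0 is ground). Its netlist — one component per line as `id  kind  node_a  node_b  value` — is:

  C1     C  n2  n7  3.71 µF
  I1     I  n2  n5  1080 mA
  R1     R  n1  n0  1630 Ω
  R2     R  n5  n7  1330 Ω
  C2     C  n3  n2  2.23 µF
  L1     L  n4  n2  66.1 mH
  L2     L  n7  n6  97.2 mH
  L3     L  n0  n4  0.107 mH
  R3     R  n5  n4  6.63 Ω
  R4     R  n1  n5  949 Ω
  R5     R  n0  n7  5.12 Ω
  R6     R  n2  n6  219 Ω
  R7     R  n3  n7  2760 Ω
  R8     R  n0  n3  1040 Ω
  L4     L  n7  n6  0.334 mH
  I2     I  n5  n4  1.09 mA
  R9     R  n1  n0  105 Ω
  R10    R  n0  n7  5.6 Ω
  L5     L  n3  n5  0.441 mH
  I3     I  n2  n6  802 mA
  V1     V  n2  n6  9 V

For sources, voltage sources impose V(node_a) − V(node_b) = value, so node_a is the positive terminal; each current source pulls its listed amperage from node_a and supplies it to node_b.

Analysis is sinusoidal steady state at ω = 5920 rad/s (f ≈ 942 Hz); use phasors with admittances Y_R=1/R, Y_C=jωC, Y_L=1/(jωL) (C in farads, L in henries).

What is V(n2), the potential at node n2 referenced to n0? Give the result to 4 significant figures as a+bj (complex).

6.409-2.211j V

MNA unknowns: 7 node voltages V₁..V_7 plus 1 source current (V1)
C1: Y=0.000+0.02196j on G[2,7]
I1: z[2]−=1.08, z[5]+=1.08
R1: Y=0.0006135+0.000j on G[1,0]
R2: Y=0.0007519+0.000j on G[5,7]
C2: Y=0.000+0.01320j on G[3,2]
L1: Y=0.000-0.002556j on G[4,2]
L2: Y=0.000-0.001738j on G[7,6]
L3: Y=0.000-1.579j on G[0,4]
R3: Y=0.1508+0.000j on G[5,4]
R4: Y=0.001054+0.000j on G[1,5]
R5: Y=0.1953+0.000j on G[0,7]
R6: Y=0.004566+0.000j on G[2,6]
R7: Y=0.0003623+0.000j on G[3,7]
R8: Y=0.0009615+0.000j on G[0,3]
L4: Y=0.000-0.5057j on G[7,6]
I2: z[5]−=0.00109, z[4]+=0.00109
R9: Y=0.009524+0.000j on G[1,0]
R10: Y=0.1786+0.000j on G[0,7]
L5: Y=0.000-0.3830j on G[3,5]
I3: z[2]−=0.802, z[6]+=0.802
V1: row V2−V6=9, i_V1 at 2,6
solve → V1=0.6833+0.05635j, V2=6.409-2.211j, V3=7.289+0.6697j, V4=0.01885+0.6875j, V5=7.256+0.5984j, V6=-2.591-2.211j, V7=-2.940+0.07636j
aux → i_V1=-2.004-0.1774j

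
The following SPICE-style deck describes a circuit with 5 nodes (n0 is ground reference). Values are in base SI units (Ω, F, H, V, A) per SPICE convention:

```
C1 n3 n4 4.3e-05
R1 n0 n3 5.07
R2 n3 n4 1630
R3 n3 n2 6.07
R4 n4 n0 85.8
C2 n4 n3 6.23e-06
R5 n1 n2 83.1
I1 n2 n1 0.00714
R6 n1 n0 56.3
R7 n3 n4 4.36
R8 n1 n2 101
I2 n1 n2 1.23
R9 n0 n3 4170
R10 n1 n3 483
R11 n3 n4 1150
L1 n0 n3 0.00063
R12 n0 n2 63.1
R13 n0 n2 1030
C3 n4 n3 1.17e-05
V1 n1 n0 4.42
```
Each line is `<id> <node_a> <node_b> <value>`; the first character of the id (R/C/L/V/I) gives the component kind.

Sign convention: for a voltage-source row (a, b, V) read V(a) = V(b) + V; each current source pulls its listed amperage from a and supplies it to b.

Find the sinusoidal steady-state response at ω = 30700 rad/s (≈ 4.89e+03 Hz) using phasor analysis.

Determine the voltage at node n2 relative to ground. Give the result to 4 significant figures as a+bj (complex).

9.926+0.7324j V

Apply KCL at each of the 4 non-ground nodes and solve the resulting linear system.
Node n1: branches {R5, I1, R6, R8, I2, R10, V1} → V_1 = 4.420+0.000j
Node n2: branches {R3, R5, I1, R8, I2, R12, R13} → V_2 = 9.926+0.7324j
Node n3: branches {C1, R1, R2, R3, C2, R7, R9, R10, R11, L1, C3} → V_3 = 4.250+0.9046j
Node n4: branches {C1, R2, R4, C2, R7, R11, C3} → V_4 = 4.241+0.9300j
Source currents: i(V1)=-1.181+0.01794j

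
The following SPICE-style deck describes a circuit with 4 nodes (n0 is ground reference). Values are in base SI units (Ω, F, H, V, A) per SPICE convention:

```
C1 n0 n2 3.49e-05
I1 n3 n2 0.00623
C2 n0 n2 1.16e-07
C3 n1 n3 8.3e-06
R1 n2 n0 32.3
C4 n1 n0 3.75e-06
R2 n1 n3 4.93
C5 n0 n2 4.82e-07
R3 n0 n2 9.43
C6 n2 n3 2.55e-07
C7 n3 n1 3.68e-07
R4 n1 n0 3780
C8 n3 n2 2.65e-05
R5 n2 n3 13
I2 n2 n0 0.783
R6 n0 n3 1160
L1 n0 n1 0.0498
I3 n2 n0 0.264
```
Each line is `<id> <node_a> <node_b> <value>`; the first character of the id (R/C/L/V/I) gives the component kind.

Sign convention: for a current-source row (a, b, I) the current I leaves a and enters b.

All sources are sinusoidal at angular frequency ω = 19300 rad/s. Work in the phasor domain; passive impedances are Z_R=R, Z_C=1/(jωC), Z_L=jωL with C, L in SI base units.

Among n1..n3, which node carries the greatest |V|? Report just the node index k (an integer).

Apply KCL at each of the 3 non-ground nodes and solve the resulting linear system.
Node n1: branches {C3, C4, R2, C7, R4, L1} → V_1 = -0.02653+1.055j
Node n2: branches {C1, I1, C2, R1, C5, R3, C6, C8, R5, I2, I3} → V_2 = -0.2719+1.364j
Node n3: branches {I1, C3, R2, C6, C7, C8, R5, R6} → V_3 = -0.2513+1.233j

2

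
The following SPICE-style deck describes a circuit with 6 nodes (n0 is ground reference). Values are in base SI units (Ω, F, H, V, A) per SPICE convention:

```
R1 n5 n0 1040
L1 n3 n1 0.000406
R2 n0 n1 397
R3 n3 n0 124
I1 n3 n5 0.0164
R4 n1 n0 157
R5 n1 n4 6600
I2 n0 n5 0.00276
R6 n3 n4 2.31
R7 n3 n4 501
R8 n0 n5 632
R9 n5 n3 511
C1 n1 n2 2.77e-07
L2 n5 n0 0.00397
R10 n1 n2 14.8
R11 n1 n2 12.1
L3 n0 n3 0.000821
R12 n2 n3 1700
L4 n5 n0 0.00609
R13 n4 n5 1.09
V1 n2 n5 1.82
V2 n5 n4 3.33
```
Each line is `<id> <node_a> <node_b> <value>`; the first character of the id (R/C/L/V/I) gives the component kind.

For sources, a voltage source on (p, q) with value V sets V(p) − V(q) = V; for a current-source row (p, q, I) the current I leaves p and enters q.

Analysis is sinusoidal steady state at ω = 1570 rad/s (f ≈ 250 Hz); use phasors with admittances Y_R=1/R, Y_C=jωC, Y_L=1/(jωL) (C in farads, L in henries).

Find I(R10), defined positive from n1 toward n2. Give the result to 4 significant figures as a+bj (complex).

Element admittances at ω=1570 rad/s:
  Y(R1) = 0.0009615+0.000j S between n5,n0
  Y(L1) = 0.000-1.569j S between n3,n1
  Y(R2) = 0.002519+0.000j S between n0,n1
  Y(R3) = 0.008065+0.000j S between n3,n0
  I1: injects 0.0164 A into n5 (from n3)
  Y(R4) = 0.006369+0.000j S between n1,n0
  Y(R5) = 0.0001515+0.000j S between n1,n4
  I2: injects 0.00276 A into n5 (from n0)
  Y(R6) = 0.4329+0.000j S between n3,n4
  Y(R7) = 0.001996+0.000j S between n3,n4
  Y(R8) = 0.001582+0.000j S between n0,n5
  Y(R9) = 0.001957+0.000j S between n5,n3
  Y(C1) = 0.000+0.0004349j S between n1,n2
  Y(L2) = 0.000-0.1604j S between n5,n0
  Y(R10) = 0.06757+0.000j S between n1,n2
  Y(R11) = 0.08264+0.000j S between n1,n2
  Y(L3) = 0.000-0.7758j S between n0,n3
  Y(R12) = 0.0005882+0.000j S between n2,n3
  Y(L4) = 0.000-0.1046j S between n5,n0
  Y(R13) = 0.9174+0.000j S between n4,n5
  V1: constraint V(n2)−V(n5) = 1.82
  V2: constraint V(n5)−V(n4) = 3.33
Assemble and solve the 7×7 MNA system:
  V(n1)=-0.4845+0.1833j  V(n2)=3.151+0.5174j  V(n3)=-0.4525-0.1673j  V(n4)=-1.999+0.5174j  V(n5)=1.331+0.5174j
  i(V1)=-0.5480-0.05218j  i(V2)=-3.728+0.2978j

-0.2456-0.02258j A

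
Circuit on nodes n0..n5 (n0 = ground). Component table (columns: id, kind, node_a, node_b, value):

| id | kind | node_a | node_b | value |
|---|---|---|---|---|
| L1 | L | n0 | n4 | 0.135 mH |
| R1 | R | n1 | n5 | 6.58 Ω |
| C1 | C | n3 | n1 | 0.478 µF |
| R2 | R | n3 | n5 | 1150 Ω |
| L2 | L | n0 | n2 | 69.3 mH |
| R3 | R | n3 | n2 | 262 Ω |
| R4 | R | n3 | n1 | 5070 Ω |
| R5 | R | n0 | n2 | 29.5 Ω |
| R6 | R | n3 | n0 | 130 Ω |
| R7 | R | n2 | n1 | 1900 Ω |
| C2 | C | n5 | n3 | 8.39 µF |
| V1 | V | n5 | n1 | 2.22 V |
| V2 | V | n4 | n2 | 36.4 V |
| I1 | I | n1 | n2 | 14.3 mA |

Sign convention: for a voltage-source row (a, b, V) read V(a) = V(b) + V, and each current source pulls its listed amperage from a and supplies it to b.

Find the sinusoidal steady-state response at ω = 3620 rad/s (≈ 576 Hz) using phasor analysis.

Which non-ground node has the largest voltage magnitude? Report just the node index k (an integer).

2

Apply KCL at each of the 5 non-ground nodes and solve the resulting linear system.
Node n1: branches {R1, C1, R4, R7, V1, I1} → V_1 = -16.33+0.9650j
Node n2: branches {L2, R3, R5, R7, V2, I1} → V_2 = -36.32+0.6538j
Node n3: branches {C1, R2, R3, R4, R6, C2} → V_3 = -14.20+0.2026j
Node n4: branches {L1, V2} → V_4 = 0.08234+0.6538j
Node n5: branches {R1, R2, C2, V1} → V_5 = -14.11+0.9650j
Source currents: i(V1)=-0.3143-0.003373j, i(V2)=-1.338+0.1685j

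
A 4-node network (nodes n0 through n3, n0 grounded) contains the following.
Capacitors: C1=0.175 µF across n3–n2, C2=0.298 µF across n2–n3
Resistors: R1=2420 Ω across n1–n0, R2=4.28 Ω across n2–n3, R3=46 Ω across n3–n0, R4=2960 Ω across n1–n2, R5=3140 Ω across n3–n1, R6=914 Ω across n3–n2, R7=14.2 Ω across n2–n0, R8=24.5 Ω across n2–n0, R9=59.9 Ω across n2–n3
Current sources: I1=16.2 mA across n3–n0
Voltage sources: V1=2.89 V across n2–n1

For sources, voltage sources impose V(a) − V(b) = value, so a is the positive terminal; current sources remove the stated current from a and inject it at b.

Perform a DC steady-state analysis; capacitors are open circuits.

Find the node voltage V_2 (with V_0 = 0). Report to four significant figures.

Element admittances at DC:
  Y(C1) = 0.000 S between n3,n2
  Y(R1) = 0.0004132 S between n1,n0
  Y(R2) = 0.2336 S between n2,n3
  Y(C2) = 0.000 S between n2,n3
  Y(R3) = 0.02174 S between n3,n0
  Y(R4) = 0.0003378 S between n1,n2
  Y(R5) = 0.0003185 S between n3,n1
  Y(R6) = 0.001094 S between n3,n2
  I1: injects 0.0162 A into n0 (from n3)
  Y(R7) = 0.07042 S between n2,n0
  Y(R8) = 0.04082 S between n2,n0
  Y(R9) = 0.01669 S between n2,n3
  V1: constraint V(n2)−V(n1) = 2.89
Assemble and solve the 4×4 MNA system:
  V(n1)=-2.994  V(n2)=-0.1036  V(n3)=-0.1580
  i(V1)=-0.003116

-0.1036 V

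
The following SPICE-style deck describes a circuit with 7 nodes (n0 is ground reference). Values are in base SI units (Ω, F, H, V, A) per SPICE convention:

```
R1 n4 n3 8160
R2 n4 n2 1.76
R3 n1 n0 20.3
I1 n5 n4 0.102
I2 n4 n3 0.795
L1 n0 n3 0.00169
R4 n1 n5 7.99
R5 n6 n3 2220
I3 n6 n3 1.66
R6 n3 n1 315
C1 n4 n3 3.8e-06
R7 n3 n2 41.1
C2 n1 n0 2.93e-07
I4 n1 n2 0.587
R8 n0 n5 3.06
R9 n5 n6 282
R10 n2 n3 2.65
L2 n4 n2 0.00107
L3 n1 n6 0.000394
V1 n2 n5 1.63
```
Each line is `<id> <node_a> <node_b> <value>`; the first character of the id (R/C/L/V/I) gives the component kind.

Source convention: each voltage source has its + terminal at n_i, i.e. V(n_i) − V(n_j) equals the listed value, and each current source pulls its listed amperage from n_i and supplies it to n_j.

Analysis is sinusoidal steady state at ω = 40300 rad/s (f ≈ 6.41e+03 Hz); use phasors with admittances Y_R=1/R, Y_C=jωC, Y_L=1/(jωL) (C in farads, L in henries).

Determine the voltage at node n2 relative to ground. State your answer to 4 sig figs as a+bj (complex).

Element admittances at ω=40300 rad/s:
  Y(R1) = 0.0001225+0.000j S between n4,n3
  Y(R2) = 0.5682+0.000j S between n4,n2
  Y(R3) = 0.04926+0.000j S between n1,n0
  I1: injects 0.102 A into n4 (from n5)
  I2: injects 0.795 A into n3 (from n4)
  Y(L1) = 0.000-0.01468j S between n0,n3
  Y(R4) = 0.1252+0.000j S between n1,n5
  Y(R5) = 0.0004505+0.000j S between n6,n3
  I3: injects 1.66 A into n3 (from n6)
  Y(R6) = 0.003175+0.000j S between n3,n1
  Y(C1) = 0.000+0.1531j S between n4,n3
  Y(R7) = 0.02433+0.000j S between n3,n2
  Y(C2) = 0.000+0.01181j S between n1,n0
  I4: injects 0.587 A into n2 (from n1)
  Y(R8) = 0.3268+0.000j S between n0,n5
  Y(R9) = 0.003546+0.000j S between n5,n6
  Y(R10) = 0.3774+0.000j S between n2,n3
  Y(L2) = 0.000-0.02319j S between n4,n2
  Y(L3) = 0.000-0.06298j S between n1,n6
  V1: constraint V(n2)−V(n5) = 1.63
Assemble and solve the 7×7 MNA system:
  V(n1)=-10.84+1.607j  V(n2)=3.375+0.5166j  V(n3)=8.175-1.185j  V(n4)=2.934+1.911j  V(n5)=1.745+0.5166j  V(n6)=-12.37-23.81j
  i(V1)=2.297+0.1187j

3.375+0.5166j V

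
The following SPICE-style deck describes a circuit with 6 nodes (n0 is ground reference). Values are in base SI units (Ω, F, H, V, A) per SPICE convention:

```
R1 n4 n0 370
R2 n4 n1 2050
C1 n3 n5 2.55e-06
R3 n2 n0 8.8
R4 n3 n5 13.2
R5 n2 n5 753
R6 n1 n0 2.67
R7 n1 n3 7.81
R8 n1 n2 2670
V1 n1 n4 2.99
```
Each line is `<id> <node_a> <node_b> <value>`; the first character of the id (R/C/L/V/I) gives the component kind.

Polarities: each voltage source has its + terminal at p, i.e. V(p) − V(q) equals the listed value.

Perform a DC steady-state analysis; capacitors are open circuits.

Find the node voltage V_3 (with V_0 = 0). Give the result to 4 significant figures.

Element admittances at DC:
  Y(R1) = 0.002703 S between n4,n0
  Y(R2) = 0.0004878 S between n4,n1
  Y(C1) = 0.000 S between n3,n5
  Y(R3) = 0.1136 S between n2,n0
  Y(R4) = 0.07576 S between n3,n5
  Y(R5) = 0.001328 S between n2,n5
  Y(R6) = 0.3745 S between n1,n0
  Y(R7) = 0.1280 S between n1,n3
  Y(R8) = 0.0003745 S between n1,n2
  V1: constraint V(n1)−V(n4) = 2.99
Assemble and solve the 6×6 MNA system:
  V(n1)=0.02133  V(n2)=0.0003083  V(n3)=0.02112  V(n4)=-2.969  V(n5)=0.02076
  i(V1)=-0.009482

0.02112 V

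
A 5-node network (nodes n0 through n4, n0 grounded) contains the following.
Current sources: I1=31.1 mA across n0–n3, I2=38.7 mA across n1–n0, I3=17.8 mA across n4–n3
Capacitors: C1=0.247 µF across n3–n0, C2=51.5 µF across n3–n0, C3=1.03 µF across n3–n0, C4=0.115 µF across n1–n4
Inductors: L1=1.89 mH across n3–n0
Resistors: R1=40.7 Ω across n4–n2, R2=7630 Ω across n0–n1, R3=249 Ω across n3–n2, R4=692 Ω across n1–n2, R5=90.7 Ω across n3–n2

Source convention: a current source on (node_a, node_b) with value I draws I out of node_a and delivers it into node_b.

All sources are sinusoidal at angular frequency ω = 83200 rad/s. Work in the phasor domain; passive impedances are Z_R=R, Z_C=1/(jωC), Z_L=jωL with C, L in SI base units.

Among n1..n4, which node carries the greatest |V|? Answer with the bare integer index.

MNA unknowns: 4 node voltages V₁..V_4
I1: z[0]−=0.0311, z[3]+=0.0311
C1: Y=0.000+0.02055j on G[3,0]
L1: Y=0.000-0.006359j on G[3,0]
R1: Y=0.02457+0.000j on G[4,2]
C2: Y=0.000+4.285j on G[3,0]
R2: Y=0.0001311+0.000j on G[0,1]
R3: Y=0.004016+0.000j on G[3,2]
R4: Y=0.001445+0.000j on G[1,2]
R5: Y=0.01103+0.000j on G[3,2]
I2: z[1]−=0.0387, z[0]+=0.0387
C3: Y=0.000+0.08570j on G[3,0]
C4: Y=0.000+0.009568j on G[1,4]
I3: z[4]−=0.0178, z[3]+=0.0178
solve → V1=-6.360+3.314j, V2=-3.701-0.02734j, V3=-9.907e-05+0.001543j, V4=-5.810-0.2416j

1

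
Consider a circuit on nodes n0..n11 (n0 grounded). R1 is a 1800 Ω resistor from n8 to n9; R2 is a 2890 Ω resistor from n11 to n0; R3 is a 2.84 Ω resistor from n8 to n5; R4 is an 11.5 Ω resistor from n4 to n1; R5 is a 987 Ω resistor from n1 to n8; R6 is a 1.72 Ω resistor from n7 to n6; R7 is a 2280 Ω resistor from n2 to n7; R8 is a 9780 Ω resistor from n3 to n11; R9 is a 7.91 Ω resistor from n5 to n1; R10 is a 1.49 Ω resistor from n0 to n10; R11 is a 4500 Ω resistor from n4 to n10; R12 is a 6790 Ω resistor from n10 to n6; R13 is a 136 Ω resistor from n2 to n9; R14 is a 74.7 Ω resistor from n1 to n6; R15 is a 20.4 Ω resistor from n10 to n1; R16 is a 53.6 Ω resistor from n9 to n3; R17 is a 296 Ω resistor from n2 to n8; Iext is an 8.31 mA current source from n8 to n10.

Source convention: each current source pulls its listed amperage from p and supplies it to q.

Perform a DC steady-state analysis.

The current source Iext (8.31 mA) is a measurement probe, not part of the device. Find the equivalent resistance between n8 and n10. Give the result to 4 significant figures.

Apply KCL at each of the 11 non-ground nodes and solve the resulting linear system.
Node n1: branches {R4, R5, R9, R14, R15} → V_1 = -0.1678
Node n2: branches {R7, R13, R17} → V_2 = -0.2428
Node n3: branches {R8, R16} → V_3 = -0.2403
Node n4: branches {R4, R11} → V_4 = -0.1674
Node n5: branches {R3, R9} → V_5 = -0.2325
Node n6: branches {R6, R12, R14} → V_6 = -0.1684
Node n7: branches {R6, R7} → V_7 = -0.1685
Node n8: branches {R1, R3, R5, R17, Iext} → V_8 = -0.2557
Node n9: branches {R1, R13, R16} → V_9 = -0.2413
Node n10: branches {R10, R11, R12, R15, Iext} → V_10 = 2.826e-05
Node n11: branches {R2, R8} → V_11 = -0.05480

R_eq = 30.77 Ω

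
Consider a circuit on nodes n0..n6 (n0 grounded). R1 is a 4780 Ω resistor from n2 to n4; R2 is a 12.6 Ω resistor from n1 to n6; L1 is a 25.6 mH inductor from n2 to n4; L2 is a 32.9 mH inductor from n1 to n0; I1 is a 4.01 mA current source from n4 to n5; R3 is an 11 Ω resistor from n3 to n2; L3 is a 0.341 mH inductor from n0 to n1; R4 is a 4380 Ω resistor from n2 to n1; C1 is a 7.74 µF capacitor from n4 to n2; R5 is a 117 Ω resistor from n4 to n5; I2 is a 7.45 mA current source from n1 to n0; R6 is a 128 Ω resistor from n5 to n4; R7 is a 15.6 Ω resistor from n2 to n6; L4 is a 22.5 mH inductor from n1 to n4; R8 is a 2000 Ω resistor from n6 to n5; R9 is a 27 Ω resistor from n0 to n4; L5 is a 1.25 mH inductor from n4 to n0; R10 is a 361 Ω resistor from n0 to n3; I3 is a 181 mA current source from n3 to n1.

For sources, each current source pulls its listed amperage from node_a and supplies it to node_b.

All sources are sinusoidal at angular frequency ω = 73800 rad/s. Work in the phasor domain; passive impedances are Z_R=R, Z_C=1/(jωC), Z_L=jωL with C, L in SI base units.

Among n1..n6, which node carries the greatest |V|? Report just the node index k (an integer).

Apply KCL at each of the 6 non-ground nodes and solve the resulting linear system.
Node n1: branches {R2, L2, L3, R4, I2, L4, I3} → V_1 = 0.9922+1.744j
Node n2: branches {R1, L1, R3, R4, C1, R7} → V_2 = -1.877+0.5836j
Node n3: branches {R3, R10, I3} → V_3 = -3.753+0.5664j
Node n4: branches {R1, L1, I1, C1, R5, R6, L4, R9, L5} → V_4 = -1.946+0.4636j
Node n5: branches {I1, R5, R6, R8} → V_5 = -1.659+0.4861j
Node n6: branches {R2, R7, R8} → V_6 = -0.2944+1.223j

3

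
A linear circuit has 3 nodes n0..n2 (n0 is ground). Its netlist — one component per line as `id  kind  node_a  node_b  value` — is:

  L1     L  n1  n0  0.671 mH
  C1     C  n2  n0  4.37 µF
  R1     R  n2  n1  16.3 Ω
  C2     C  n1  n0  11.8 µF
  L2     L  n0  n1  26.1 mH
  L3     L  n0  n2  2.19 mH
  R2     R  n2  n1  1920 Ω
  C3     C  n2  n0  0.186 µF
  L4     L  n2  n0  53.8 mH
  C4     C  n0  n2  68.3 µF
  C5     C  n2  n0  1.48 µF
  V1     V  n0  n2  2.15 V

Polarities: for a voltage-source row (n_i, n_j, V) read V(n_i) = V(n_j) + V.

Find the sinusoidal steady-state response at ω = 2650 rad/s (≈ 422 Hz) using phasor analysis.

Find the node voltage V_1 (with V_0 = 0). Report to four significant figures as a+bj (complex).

Apply KCL at each of the 2 non-ground nodes and solve the resulting linear system.
Node n1: branches {L1, R1, C2, L2, R2} → V_1 = -0.02730-0.2407j
Node n2: branches {C1, R1, L3, R2, C3, L4, C4, C5, V1} → V_2 = -2.150+0.000j
Source currents: i(V1)=-0.1313-0.02309j

-0.02730-0.2407j V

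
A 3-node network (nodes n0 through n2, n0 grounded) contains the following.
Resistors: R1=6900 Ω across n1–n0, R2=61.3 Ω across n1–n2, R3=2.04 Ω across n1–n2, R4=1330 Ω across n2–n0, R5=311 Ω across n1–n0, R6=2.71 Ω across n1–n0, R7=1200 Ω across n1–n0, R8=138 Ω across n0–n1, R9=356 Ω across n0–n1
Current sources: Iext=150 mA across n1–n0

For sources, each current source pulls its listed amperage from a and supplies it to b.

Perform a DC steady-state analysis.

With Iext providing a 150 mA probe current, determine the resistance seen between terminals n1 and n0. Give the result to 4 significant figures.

MNA unknowns: 2 node voltages V₁..V_2
R1: Y=0.0001449 on G[1,0]
R2: Y=0.01631 on G[1,2]
R3: Y=0.4902 on G[1,2]
R4: Y=0.0007519 on G[2,0]
R5: Y=0.003215 on G[1,0]
R6: Y=0.3690 on G[1,0]
R7: Y=0.0008333 on G[1,0]
R8: Y=0.007246 on G[0,1]
R9: Y=0.002809 on G[0,1]
Iext: z[1]−=0.15, z[0]+=0.15
solve → V1=-0.3906, V2=-0.3900

R_eq = 2.604 Ω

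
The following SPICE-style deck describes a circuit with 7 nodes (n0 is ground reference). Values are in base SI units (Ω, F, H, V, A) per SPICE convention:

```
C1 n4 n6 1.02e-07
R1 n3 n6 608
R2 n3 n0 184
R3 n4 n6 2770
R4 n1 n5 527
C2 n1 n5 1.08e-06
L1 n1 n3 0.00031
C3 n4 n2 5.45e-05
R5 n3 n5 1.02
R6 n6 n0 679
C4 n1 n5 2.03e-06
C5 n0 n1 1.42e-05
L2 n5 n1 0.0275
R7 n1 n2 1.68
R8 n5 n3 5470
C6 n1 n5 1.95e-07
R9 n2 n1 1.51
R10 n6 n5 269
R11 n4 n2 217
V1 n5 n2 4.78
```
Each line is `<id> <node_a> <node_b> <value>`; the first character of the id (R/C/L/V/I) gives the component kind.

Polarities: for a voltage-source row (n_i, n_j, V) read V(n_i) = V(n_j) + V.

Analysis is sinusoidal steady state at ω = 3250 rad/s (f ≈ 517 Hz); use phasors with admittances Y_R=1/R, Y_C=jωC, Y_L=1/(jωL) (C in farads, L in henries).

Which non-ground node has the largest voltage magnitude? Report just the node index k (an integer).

5

Apply KCL at each of the 6 non-ground nodes and solve the resulting linear system.
Node n1: branches {R4, C2, L1, C4, C5, L2, R7, C6, R9} → V_1 = -0.2846+0.1506j
Node n2: branches {C3, R7, R9, R11, V1} → V_2 = -1.887+1.034j
Node n3: branches {R1, R2, L1, R5, R8} → V_3 = 0.8485+2.167j
Node n4: branches {C1, R3, C3, R11} → V_4 = -1.880+1.027j
Node n5: branches {R4, C2, R5, C4, L2, R8, C6, R10, V1} → V_5 = 2.893+1.034j
Node n6: branches {C1, R1, R3, R6, R10} → V_6 = 1.589+0.9214j
Source currents: i(V1)=-2.016+1.110j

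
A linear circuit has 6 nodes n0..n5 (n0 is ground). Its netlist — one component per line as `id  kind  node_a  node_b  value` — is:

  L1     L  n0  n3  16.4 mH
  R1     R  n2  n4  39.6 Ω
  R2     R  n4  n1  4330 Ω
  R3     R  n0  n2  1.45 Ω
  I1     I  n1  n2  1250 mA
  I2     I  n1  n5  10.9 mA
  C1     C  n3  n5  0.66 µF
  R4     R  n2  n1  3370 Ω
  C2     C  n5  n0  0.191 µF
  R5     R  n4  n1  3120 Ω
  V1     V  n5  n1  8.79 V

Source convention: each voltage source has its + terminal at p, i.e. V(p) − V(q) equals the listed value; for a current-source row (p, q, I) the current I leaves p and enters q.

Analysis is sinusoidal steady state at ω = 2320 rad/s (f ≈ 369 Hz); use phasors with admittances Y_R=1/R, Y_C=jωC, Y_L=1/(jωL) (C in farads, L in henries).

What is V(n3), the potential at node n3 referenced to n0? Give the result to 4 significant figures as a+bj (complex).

12.88-31.91j V

MNA unknowns: 5 node voltages V₁..V_5 plus 1 source current (V1)
L1: Y=0.000-0.02628j on G[0,3]
R1: Y=0.02525+0.000j on G[2,4]
R2: Y=0.0002309+0.000j on G[4,1]
R3: Y=0.6897+0.000j on G[0,2]
I1: z[1]−=1.25, z[2]+=1.25
I2: z[1]−=0.0109, z[5]+=0.0109
C1: Y=0.000+0.001531j on G[3,5]
R4: Y=0.0002967+0.000j on G[2,1]
C2: Y=0.000+0.0004431j on G[5,0]
R5: Y=0.0003205+0.000j on G[4,1]
V1: row V5−V1=8.79, i_V1 at 5,1
solve → V1=-217.0+515.8j, V2=1.547+0.6248j, V3=12.88-31.91j, V4=-3.124+11.63j, V5=-208.3+515.8j
aux → i_V1=1.078+0.4309j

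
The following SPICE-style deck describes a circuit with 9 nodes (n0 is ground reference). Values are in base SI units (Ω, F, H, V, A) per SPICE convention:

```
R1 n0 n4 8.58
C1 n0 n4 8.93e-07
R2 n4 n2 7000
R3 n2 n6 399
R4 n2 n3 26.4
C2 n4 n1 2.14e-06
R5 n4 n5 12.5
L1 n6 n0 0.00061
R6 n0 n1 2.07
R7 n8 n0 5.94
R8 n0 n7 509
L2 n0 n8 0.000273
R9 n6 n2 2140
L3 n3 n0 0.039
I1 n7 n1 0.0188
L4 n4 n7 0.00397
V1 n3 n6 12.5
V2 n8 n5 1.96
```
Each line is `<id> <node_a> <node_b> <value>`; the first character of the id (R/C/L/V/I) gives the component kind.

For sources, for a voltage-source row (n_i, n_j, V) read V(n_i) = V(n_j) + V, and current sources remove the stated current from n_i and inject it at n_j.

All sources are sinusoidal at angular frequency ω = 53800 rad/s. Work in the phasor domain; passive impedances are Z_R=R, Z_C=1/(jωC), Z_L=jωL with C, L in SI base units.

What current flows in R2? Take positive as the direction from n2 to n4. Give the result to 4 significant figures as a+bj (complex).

0.001670-6.051e-05j A

MNA unknowns: 8 node voltages V₁..V_8 plus 2 source currents (V1, V2)
R1: Y=0.1166+0.000j on G[0,4]
C1: Y=0.000+0.04804j on G[0,4]
R2: Y=0.0001429+0.000j on G[4,2]
R3: Y=0.002506+0.000j on G[2,6]
R4: Y=0.03788+0.000j on G[2,3]
C2: Y=0.000+0.1151j on G[4,1]
R5: Y=0.08000+0.000j on G[4,5]
L1: Y=0.000-0.03047j on G[6,0]
R6: Y=0.4831+0.000j on G[0,1]
R7: Y=0.1684+0.000j on G[8,0]
R8: Y=0.001965+0.000j on G[0,7]
L2: Y=0.000-0.06809j on G[0,8]
R9: Y=0.0004673+0.000j on G[6,2]
L3: Y=0.000-0.0004766j on G[3,0]
I1: z[7]−=0.0188, z[1]+=0.0188
L4: Y=0.000-0.004682j on G[4,7]
V1: row V3−V6=12.5, i_V1 at 3,6
V2: row V8−V5=1.96, i_V2 at 8,5
solve → V1=-0.06500-0.06494j, V2=11.35-0.05249j, V3=12.31-0.05397j, V4=-0.3375+0.3711j, V5=-1.504+0.2444j, V6=-0.1945-0.05397j, V7=-1.587-2.978j, V8=0.4556+0.2444j
aux → i_V1=-0.03599+0.005921j, i_V2=-0.09335-0.01013j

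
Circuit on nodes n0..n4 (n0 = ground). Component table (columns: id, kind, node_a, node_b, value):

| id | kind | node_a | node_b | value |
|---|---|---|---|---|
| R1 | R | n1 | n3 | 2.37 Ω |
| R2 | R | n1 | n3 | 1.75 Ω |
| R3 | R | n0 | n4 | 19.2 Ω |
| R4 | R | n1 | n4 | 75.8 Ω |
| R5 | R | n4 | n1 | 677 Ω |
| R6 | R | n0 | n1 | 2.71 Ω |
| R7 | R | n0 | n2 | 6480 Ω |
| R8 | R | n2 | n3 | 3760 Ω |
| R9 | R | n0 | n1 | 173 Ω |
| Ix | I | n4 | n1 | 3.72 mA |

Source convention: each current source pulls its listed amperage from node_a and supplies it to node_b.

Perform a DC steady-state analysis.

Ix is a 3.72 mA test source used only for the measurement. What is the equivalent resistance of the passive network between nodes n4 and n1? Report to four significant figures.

Apply KCL at each of the 4 non-ground nodes and solve the resulting linear system.
Node n1: branches {R1, R2, R4, R5, R6, R9, Ix} → V_1 = 0.007513
Node n2: branches {R7, R8} → V_2 = 0.004754
Node n3: branches {R1, R2, R8} → V_3 = 0.007512
Node n4: branches {R3, R4, R5, Ix} → V_4 = -0.05408

R_eq = 16.56 Ω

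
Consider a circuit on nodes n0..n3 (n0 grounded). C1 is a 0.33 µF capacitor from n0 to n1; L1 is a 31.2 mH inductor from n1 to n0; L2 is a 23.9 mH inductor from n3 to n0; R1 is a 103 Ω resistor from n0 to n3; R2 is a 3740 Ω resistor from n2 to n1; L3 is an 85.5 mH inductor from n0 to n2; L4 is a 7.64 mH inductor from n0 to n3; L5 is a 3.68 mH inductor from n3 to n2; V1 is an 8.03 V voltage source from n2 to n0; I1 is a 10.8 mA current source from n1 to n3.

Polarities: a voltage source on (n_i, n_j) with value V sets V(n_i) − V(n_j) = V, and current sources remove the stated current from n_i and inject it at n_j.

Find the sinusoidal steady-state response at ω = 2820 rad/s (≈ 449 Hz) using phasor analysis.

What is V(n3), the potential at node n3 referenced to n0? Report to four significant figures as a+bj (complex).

Apply KCL at each of the 3 non-ground nodes and solve the resulting linear system.
Node n1: branches {C1, L1, R2, I1} → V_1 = -0.02123-0.8287j
Node n2: branches {R2, L3, L5, V1} → V_2 = 8.030+0.000j
Node n3: branches {L2, R1, L4, L5, I1} → V_3 = 4.895-0.2330j
Source currents: i(V1)=-0.02461+0.3352j

4.895-0.2330j V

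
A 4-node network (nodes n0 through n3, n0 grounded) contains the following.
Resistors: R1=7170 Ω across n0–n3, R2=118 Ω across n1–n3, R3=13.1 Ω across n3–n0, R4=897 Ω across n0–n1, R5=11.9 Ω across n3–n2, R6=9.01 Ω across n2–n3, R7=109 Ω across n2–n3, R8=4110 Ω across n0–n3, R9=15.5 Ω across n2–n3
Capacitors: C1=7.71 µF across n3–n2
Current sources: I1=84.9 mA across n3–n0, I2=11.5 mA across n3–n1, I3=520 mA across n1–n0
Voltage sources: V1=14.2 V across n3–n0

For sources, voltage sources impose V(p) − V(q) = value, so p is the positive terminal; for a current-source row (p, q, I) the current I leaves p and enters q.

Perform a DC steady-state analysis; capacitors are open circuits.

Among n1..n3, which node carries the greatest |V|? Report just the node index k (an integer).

Apply KCL at each of the 3 non-ground nodes and solve the resulting linear system.
Node n1: branches {R2, R4, I2, I3} → V_1 = -40.48
Node n2: branches {C1, R5, R6, R7, R9} → V_2 = 14.20
Node n3: branches {R1, R2, C1, R3, R5, R6, I1, R7, R8, I2, R9, V1} → V_3 = 14.20
Source currents: i(V1)=-1.649

1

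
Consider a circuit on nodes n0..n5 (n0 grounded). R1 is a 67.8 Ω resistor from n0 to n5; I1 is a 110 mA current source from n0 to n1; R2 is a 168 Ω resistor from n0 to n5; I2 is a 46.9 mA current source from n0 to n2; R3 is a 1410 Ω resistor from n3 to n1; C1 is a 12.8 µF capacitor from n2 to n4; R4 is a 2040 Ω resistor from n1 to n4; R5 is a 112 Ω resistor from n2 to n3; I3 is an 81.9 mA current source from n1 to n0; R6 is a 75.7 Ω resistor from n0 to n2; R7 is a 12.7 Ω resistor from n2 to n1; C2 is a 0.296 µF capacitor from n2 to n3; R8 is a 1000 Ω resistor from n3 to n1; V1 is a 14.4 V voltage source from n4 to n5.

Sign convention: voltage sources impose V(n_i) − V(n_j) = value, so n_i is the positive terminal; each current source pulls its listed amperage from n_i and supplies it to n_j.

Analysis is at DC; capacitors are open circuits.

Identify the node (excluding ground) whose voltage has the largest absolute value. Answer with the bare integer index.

Apply KCL at each of the 5 non-ground nodes and solve the resulting linear system.
Node n1: branches {I1, R3, R4, I3, R7, R8} → V_1 = 6.367
Node n2: branches {I2, C1, R5, R6, R7, C2} → V_2 = 5.969
Node n3: branches {R3, R5, C2, R8} → V_3 = 6.033
Node n4: branches {C1, R4, V1} → V_4 = 14.21
Node n5: branches {R1, R2, V1} → V_5 = -0.1858
Source currents: i(V1)=-0.003847

4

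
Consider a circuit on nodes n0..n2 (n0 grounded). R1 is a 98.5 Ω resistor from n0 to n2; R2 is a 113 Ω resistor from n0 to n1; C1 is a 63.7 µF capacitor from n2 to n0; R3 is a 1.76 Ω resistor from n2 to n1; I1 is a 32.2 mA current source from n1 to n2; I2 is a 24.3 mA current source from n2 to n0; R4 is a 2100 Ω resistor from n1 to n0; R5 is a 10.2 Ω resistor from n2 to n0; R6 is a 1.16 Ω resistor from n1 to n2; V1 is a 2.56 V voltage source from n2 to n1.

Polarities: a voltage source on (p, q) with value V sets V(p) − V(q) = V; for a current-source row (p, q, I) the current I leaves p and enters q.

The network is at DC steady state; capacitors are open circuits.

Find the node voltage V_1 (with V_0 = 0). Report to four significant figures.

-2.564 V

Apply KCL at each of the 2 non-ground nodes and solve the resulting linear system.
Node n1: branches {R2, R3, I1, R4, R6, V1} → V_1 = -2.564
Node n2: branches {R1, C1, R3, I1, I2, R5, R6, V1} → V_2 = -0.003626
Source currents: i(V1)=-3.653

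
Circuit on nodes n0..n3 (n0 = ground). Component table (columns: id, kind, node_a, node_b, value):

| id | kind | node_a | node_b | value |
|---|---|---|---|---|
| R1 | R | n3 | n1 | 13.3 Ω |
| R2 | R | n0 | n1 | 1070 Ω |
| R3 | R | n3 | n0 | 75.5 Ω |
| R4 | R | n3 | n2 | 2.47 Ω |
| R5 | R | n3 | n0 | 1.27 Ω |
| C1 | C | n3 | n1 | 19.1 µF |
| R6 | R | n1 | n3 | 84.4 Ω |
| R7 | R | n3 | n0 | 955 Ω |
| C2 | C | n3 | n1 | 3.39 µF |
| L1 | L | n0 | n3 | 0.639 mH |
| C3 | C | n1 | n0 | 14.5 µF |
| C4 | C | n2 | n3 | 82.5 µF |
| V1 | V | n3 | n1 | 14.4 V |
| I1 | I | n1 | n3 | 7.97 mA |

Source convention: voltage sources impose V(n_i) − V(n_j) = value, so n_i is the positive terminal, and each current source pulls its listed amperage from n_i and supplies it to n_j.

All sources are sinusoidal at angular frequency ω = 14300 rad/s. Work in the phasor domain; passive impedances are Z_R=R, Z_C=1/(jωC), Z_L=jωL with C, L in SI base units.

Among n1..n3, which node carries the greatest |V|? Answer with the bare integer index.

1

Apply KCL at each of the 3 non-ground nodes and solve the resulting linear system.
Node n1: branches {R1, R2, C1, R6, C2, C3, V1, I1} → V_1 = -13.94+3.664j
Node n2: branches {R4, C4} → V_2 = 0.4637+3.664j
Node n3: branches {R1, R3, R4, R5, C1, R6, R7, C2, L1, C4, V1, I1} → V_3 = 0.4637+3.664j
Source currents: i(V1)=-2.018-7.517j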